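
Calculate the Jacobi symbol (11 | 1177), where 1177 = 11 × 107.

0

Reciprocity: 11 ≡ 3 and 1177 ≡ 1 (mod 4), so (11/1177) = +(1177/11).
Reduce top mod 11: now compute (0/11).
Top reduces to 0: gcd > 1, so the symbol is 0.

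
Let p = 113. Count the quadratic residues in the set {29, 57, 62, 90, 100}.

3

(29/113) = -1 → non-residue.
(57/113) = +1 → QR.
(62/113) = +1 → QR.
(90/113) = -1 → non-residue.
(100/113) = +1 → QR.
Total quadratic residues among the 5: 3.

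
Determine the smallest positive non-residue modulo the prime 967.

(2/967) = +1, so 2 is a residue.
(3/967) = −1, so 3 is the smallest positive non-residue mod 967.

3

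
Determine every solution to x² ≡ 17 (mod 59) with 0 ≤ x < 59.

28, 31

Since 59 ≡ 3 (mod 4), a square root of 17 is 17^((59+1)/4) = 17^15 mod 59.
Repeated squaring: 17^2≡53, 17^4≡36, 17^8≡57 (mod 59).
17^15 = 17^(8+4+2+1) ≡ 28 (mod 59).
Check: 28² = 784 ≡ 17 (mod 59). The two roots are 28 and 31.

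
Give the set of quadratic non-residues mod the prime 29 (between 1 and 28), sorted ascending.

2 3 8 10 11 12 14 15 17 18 19 21 26 27

Square k = 1,…,14 (k and 29−k give the same square):
1²=1, 2²=4, 3²=9, 4²=16, 5²=25, 6²≡7, 7²≡20, 8²≡6, 9²≡23, 10²≡13, 11²≡5, 12²≡28, 13²≡24, 14²≡22 (mod 29).
The residues are {1, 4, 5, 6, 7, 9, 13, 16, 20, 22, 23, 24, 25, 28}; the non-residues are the remaining 14 nonzero classes.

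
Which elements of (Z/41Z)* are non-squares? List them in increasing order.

Square k = 1,…,20 (k and 41−k give the same square):
1²=1, 2²=4, 3²=9, 4²=16, 5²=25, 6²=36, 7²≡8, 8²≡23, 9²≡40, 10²≡18, 11²≡39, 12²≡21, 13²≡5, 14²≡32, 15²≡20, 16²≡10, 17²≡2, 18²≡37, 19²≡33, 20²≡31 (mod 41).
The residues are {1, 2, 4, 5, 8, 9, 10, 16, 18, 20, 21, 23, 25, 31, 32, 33, 36, 37, 39, 40}; the non-residues are the remaining 20 nonzero classes.

3, 6, 7, 11, 12, 13, 14, 15, 17, 19, 22, 24, 26, 27, 28, 29, 30, 34, 35, 38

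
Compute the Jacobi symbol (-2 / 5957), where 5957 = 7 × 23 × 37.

-1

First reduce: -2 ≡ 5955 (mod 5957).
Reciprocity: 5955 ≡ 3 and 5957 ≡ 1 (mod 4), so (5955/5957) = +(5957/5955).
Reduce top mod 5955: now compute (2/5955).
Pull out 2: since 5955 ≡ 3 (mod 8), (2/5955) = -1.
Reached (1/5955) = 1. Collecting the sign flips along the way, the symbol is -1.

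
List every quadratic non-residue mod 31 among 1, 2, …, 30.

Square k = 1,…,15 (k and 31−k give the same square):
1²=1, 2²=4, 3²=9, 4²=16, 5²=25, 6²≡5, 7²≡18, 8²≡2, 9²≡19, 10²≡7, 11²≡28, 12²≡20, 13²≡14, 14²≡10, 15²≡8 (mod 31).
The residues are {1, 2, 4, 5, 7, 8, 9, 10, 14, 16, 18, 19, 20, 25, 28}; the non-residues are the remaining 15 nonzero classes.

3 6 11 12 13 15 17 21 22 23 24 26 27 29 30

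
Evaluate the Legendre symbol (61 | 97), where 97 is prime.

1

Reciprocity: 61 ≡ 1 and 97 ≡ 1 (mod 4), so (61/97) = +(97/61).
Reduce top mod 61: now compute (36/61).
Pull out 2^2: since 61 ≡ 5 (mod 8), (2/61) = -1, so (2/61)^2 = +1.
Reciprocity: 9 ≡ 1 and 61 ≡ 1 (mod 4), so (9/61) = +(61/9).
Reduce top mod 9: now compute (7/9).
Reciprocity: 7 ≡ 3 and 9 ≡ 1 (mod 4), so (7/9) = +(9/7).
Reduce top mod 7: now compute (2/7).
Pull out 2: since 7 ≡ 7 (mod 8), (2/7) = +1.
Reached (1/7) = 1. Collecting the sign flips along the way, the symbol is +1.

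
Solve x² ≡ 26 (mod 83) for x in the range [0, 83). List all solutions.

Since 83 ≡ 3 (mod 4), a square root of 26 is 26^((83+1)/4) = 26^21 mod 83.
Repeated squaring: 26^2≡12, 26^4≡61, 26^8≡69, 26^16≡30 (mod 83).
26^21 = 26^(16+4+1) ≡ 21 (mod 83).
Check: 21² = 441 ≡ 26 (mod 83). The two roots are 21 and 62.

21, 62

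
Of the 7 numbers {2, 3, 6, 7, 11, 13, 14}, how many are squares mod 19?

3

(2/19) = -1 → non-residue.
(3/19) = -1 → non-residue.
(6/19) = +1 → QR.
(7/19) = +1 → QR.
(11/19) = +1 → QR.
(13/19) = -1 → non-residue.
(14/19) = -1 → non-residue.
Total quadratic residues among the 7: 3.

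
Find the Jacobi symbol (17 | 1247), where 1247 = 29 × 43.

-1

Reciprocity: 17 ≡ 1 and 1247 ≡ 3 (mod 4), so (17/1247) = +(1247/17).
Reduce top mod 17: now compute (6/17).
Pull out 2: since 17 ≡ 1 (mod 8), (2/17) = +1.
Reciprocity: 3 ≡ 3 and 17 ≡ 1 (mod 4), so (3/17) = +(17/3).
Reduce top mod 3: now compute (2/3).
Pull out 2: since 3 ≡ 3 (mod 8), (2/3) = -1.
Reached (1/3) = 1. Collecting the sign flips along the way, the symbol is -1.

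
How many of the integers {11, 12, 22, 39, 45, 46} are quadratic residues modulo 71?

(11/71) = -1 → non-residue.
(12/71) = +1 → QR.
(22/71) = -1 → non-residue.
(39/71) = -1 → non-residue.
(45/71) = +1 → QR.
(46/71) = -1 → non-residue.
Total quadratic residues among the 6: 2.

2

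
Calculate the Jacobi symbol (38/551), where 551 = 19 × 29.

0

Pull out 2: since 551 ≡ 7 (mod 8), (2/551) = +1.
Reciprocity: 19 ≡ 3 and 551 ≡ 3 (mod 4), so (19/551) = −(551/19).
Reduce top mod 19: now compute (0/19).
Top reduces to 0: gcd > 1, so the symbol is 0.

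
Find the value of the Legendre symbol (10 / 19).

Euler's criterion: (10/19) ≡ 10^9 (mod 19).
10^2 ≡ 5 (mod 19)
10^4 ≡ 6 (mod 19)
10^8 ≡ 17 (mod 19)
10^9 = 10^(8+1) ≡ 18 (mod 19).
Result is 18 ≡ −1, so (10/19) = −1.

-1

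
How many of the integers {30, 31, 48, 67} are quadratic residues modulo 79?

2

(30/79) = -1 → non-residue.
(31/79) = +1 → QR.
(48/79) = -1 → non-residue.
(67/79) = +1 → QR.
Total quadratic residues among the 4: 2.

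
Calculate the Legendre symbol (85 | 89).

Reciprocity: 85 ≡ 1 and 89 ≡ 1 (mod 4), so (85/89) = +(89/85).
Reduce top mod 85: now compute (4/85).
Pull out 2^2: since 85 ≡ 5 (mod 8), (2/85) = -1, so (2/85)^2 = +1.
Reached (1/85) = 1. Collecting the sign flips along the way, the symbol is +1.

1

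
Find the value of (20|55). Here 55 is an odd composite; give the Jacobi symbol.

Pull out 2^2: since 55 ≡ 7 (mod 8), (2/55) = +1, so (2/55)^2 = +1.
Reciprocity: 5 ≡ 1 and 55 ≡ 3 (mod 4), so (5/55) = +(55/5).
Reduce top mod 5: now compute (0/5).
Top reduces to 0: gcd > 1, so the symbol is 0.

0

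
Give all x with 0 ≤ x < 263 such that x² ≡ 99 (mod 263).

25, 238

Since 263 ≡ 3 (mod 4), a square root of 99 is 99^((263+1)/4) = 99^66 mod 263.
Repeated squaring: 99^2≡70, 99^4≡166, 99^8≡204, 99^16≡62, 99^32≡162, 99^64≡207 (mod 263).
99^66 = 99^(64+2) ≡ 25 (mod 263).
Check: 25² = 625 ≡ 99 (mod 263). The two roots are 25 and 238.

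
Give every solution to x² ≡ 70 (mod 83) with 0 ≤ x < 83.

Since 83 ≡ 3 (mod 4), a square root of 70 is 70^((83+1)/4) = 70^21 mod 83.
Repeated squaring: 70^2≡3, 70^4≡9, 70^8≡81, 70^16≡4 (mod 83).
70^21 = 70^(16+4+1) ≡ 30 (mod 83).
Check: 30² = 900 ≡ 70 (mod 83). The two roots are 30 and 53.

30, 53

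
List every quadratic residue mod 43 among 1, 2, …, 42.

Square k = 1,…,21 (k and 43−k give the same square):
1²=1, 2²=4, 3²=9, 4²=16, 5²=25, 6²=36, 7²≡6, 8²≡21, 9²≡38, 10²≡14, 11²≡35, 12²≡15, 13²≡40, 14²≡24, 15²≡10, 16²≡41, 17²≡31, 18²≡23, 19²≡17, 20²≡13, 21²≡11 (mod 43).
So the quadratic residues mod 43 are {1, 4, 6, 9, 10, 11, 13, 14, 15, 16, 17, 21, 23, 24, 25, 31, 35, 36, 38, 40, 41}.

1, 4, 6, 9, 10, 11, 13, 14, 15, 16, 17, 21, 23, 24, 25, 31, 35, 36, 38, 40, 41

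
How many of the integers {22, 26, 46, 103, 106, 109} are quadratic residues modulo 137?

3

(22/137) = +1 → QR.
(26/137) = -1 → non-residue.
(46/137) = -1 → non-residue.
(103/137) = +1 → QR.
(106/137) = -1 → non-residue.
(109/137) = +1 → QR.
Total quadratic residues among the 6: 3.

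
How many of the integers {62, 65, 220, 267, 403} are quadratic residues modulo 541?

0

(62/541) = -1 → non-residue.
(65/541) = -1 → non-residue.
(220/541) = -1 → non-residue.
(267/541) = -1 → non-residue.
(403/541) = -1 → non-residue.
Total quadratic residues among the 5: 0.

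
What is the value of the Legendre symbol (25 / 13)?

First reduce: 25 ≡ 12 (mod 13).
Pull out 2^2: since 13 ≡ 5 (mod 8), (2/13) = -1, so (2/13)^2 = +1.
Reciprocity: 3 ≡ 3 and 13 ≡ 1 (mod 4), so (3/13) = +(13/3).
Reduce top mod 3: now compute (1/3).
Reached (1/3) = 1. Collecting the sign flips along the way, the symbol is +1.

1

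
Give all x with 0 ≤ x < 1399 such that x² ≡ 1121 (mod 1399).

Since 1399 ≡ 3 (mod 4), a square root of 1121 is 1121^((1399+1)/4) = 1121^350 mod 1399.
Repeated squaring: 1121^2≡339, 1121^4≡203, 1121^8≡638, 1121^16≡1334, 1121^32≡28, 1121^64≡784, 1121^128≡495, 1121^256≡200 (mod 1399).
1121^350 = 1121^(256+64+16+8+4+2) ≡ 847 (mod 1399).
Check: 847² = 717409 ≡ 1121 (mod 1399). The two roots are 552 and 847.

552, 847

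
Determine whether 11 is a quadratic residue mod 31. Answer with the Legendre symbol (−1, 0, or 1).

Reciprocity: 11 ≡ 3 and 31 ≡ 3 (mod 4), so (11/31) = −(31/11).
Reduce top mod 11: now compute (9/11).
Reciprocity: 9 ≡ 1 and 11 ≡ 3 (mod 4), so (9/11) = +(11/9).
Reduce top mod 9: now compute (2/9).
Pull out 2: since 9 ≡ 1 (mod 8), (2/9) = +1.
Reached (1/9) = 1. Collecting the sign flips along the way, the symbol is -1.

-1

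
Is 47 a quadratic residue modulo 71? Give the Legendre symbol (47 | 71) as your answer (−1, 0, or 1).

-1

Reciprocity: 47 ≡ 3 and 71 ≡ 3 (mod 4), so (47/71) = −(71/47).
Reduce top mod 47: now compute (24/47).
Pull out 2^3: since 47 ≡ 7 (mod 8), (2/47) = +1, so (2/47)^3 = +1.
Reciprocity: 3 ≡ 3 and 47 ≡ 3 (mod 4), so (3/47) = −(47/3).
Reduce top mod 3: now compute (2/3).
Pull out 2: since 3 ≡ 3 (mod 8), (2/3) = -1.
Reached (1/3) = 1. Collecting the sign flips along the way, the symbol is -1.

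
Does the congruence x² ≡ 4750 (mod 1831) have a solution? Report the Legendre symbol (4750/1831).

-1

First reduce: 4750 ≡ 1088 (mod 1831).
Pull out 2^6: since 1831 ≡ 7 (mod 8), (2/1831) = +1, so (2/1831)^6 = +1.
Reciprocity: 17 ≡ 1 and 1831 ≡ 3 (mod 4), so (17/1831) = +(1831/17).
Reduce top mod 17: now compute (12/17).
Pull out 2^2: since 17 ≡ 1 (mod 8), (2/17) = +1, so (2/17)^2 = +1.
Reciprocity: 3 ≡ 3 and 17 ≡ 1 (mod 4), so (3/17) = +(17/3).
Reduce top mod 3: now compute (2/3).
Pull out 2: since 3 ≡ 3 (mod 8), (2/3) = -1.
Reached (1/3) = 1. Collecting the sign flips along the way, the symbol is -1.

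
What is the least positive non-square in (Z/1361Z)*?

3

(2/1361) = +1, so 2 is a residue.
(3/1361) = −1, so 3 is the smallest positive non-residue mod 1361.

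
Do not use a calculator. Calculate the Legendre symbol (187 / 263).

Euler's criterion: (187/263) ≡ 187^131 (mod 263).
187^2 ≡ 253 (mod 263)
187^4 ≡ 100 (mod 263)
187^8 ≡ 6 (mod 263)
187^16 ≡ 36 (mod 263)
187^32 ≡ 244 (mod 263)
187^64 ≡ 98 (mod 263)
187^128 ≡ 136 (mod 263)
187^131 = 187^(128+2+1) ≡ 1 (mod 263).
Result is 1, so (187/263) = 1.

1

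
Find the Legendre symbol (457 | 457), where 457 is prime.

First reduce: 457 ≡ 0 (mod 457).
Top reduces to 0: gcd > 1, so the symbol is 0.

0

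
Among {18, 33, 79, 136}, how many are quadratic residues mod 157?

(18/157) = -1 → non-residue.
(33/157) = +1 → QR.
(79/157) = -1 → non-residue.
(136/157) = -1 → non-residue.
Total quadratic residues among the 4: 1.

1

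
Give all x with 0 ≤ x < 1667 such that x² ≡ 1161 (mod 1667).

276, 1391

Since 1667 ≡ 3 (mod 4), a square root of 1161 is 1161^((1667+1)/4) = 1161^417 mod 1667.
Repeated squaring: 1161^2≡985, 1161^4≡31, 1161^8≡961, 1161^16≡3, 1161^32≡9, 1161^64≡81, 1161^128≡1560, 1161^256≡1447 (mod 1667).
1161^417 = 1161^(256+128+32+1) ≡ 276 (mod 1667).
Check: 276² = 76176 ≡ 1161 (mod 1667). The two roots are 276 and 1391.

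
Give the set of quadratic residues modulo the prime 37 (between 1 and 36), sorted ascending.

Square k = 1,…,18 (k and 37−k give the same square):
1²=1, 2²=4, 3²=9, 4²=16, 5²=25, 6²=36, 7²≡12, 8²≡27, 9²≡7, 10²≡26, 11²≡10, 12²≡33, 13²≡21, 14²≡11, 15²≡3, 16²≡34, 17²≡30, 18²≡28 (mod 37).
So the quadratic residues mod 37 are {1, 3, 4, 7, 9, 10, 11, 12, 16, 21, 25, 26, 27, 28, 30, 33, 34, 36}.

1, 3, 4, 7, 9, 10, 11, 12, 16, 21, 25, 26, 27, 28, 30, 33, 34, 36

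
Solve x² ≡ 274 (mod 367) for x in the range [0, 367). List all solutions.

Since 367 ≡ 3 (mod 4), a square root of 274 is 274^((367+1)/4) = 274^92 mod 367.
Repeated squaring: 274^2≡208, 274^4≡325, 274^8≡296, 274^16≡270, 274^32≡234, 274^64≡73 (mod 367).
274^92 = 274^(64+16+8+4) ≡ 170 (mod 367).
Check: 170² = 28900 ≡ 274 (mod 367). The two roots are 170 and 197.

170, 197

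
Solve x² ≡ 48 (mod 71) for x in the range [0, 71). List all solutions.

Since 71 ≡ 3 (mod 4), a square root of 48 is 48^((71+1)/4) = 48^18 mod 71.
Repeated squaring: 48^2≡32, 48^4≡30, 48^8≡48, 48^16≡32 (mod 71).
48^18 = 48^(16+2) ≡ 30 (mod 71).
Check: 30² = 900 ≡ 48 (mod 71). The two roots are 30 and 41.

30, 41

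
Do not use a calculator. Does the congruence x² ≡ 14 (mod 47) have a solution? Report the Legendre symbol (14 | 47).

1

Pull out 2: since 47 ≡ 7 (mod 8), (2/47) = +1.
Reciprocity: 7 ≡ 3 and 47 ≡ 3 (mod 4), so (7/47) = −(47/7).
Reduce top mod 7: now compute (5/7).
Reciprocity: 5 ≡ 1 and 7 ≡ 3 (mod 4), so (5/7) = +(7/5).
Reduce top mod 5: now compute (2/5).
Pull out 2: since 5 ≡ 5 (mod 8), (2/5) = -1.
Reached (1/5) = 1. Collecting the sign flips along the way, the symbol is +1.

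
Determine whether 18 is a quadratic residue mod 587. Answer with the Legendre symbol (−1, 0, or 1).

-1

Pull out 2: since 587 ≡ 3 (mod 8), (2/587) = -1.
Reciprocity: 9 ≡ 1 and 587 ≡ 3 (mod 4), so (9/587) = +(587/9).
Reduce top mod 9: now compute (2/9).
Pull out 2: since 9 ≡ 1 (mod 8), (2/9) = +1.
Reached (1/9) = 1. Collecting the sign flips along the way, the symbol is -1.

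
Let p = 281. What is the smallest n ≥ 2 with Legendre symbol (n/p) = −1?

(2/281) = +1, so 2 is a residue.
(3/281) = −1, so 3 is the smallest positive non-residue mod 281.

3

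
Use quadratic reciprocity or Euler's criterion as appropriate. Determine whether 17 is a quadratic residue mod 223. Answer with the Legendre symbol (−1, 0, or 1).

1

Reciprocity: 17 ≡ 1 and 223 ≡ 3 (mod 4), so (17/223) = +(223/17).
Reduce top mod 17: now compute (2/17).
Pull out 2: since 17 ≡ 1 (mod 8), (2/17) = +1.
Reached (1/17) = 1. Collecting the sign flips along the way, the symbol is +1.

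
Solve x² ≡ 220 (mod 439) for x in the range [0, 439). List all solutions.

209, 230

Since 439 ≡ 3 (mod 4), a square root of 220 is 220^((439+1)/4) = 220^110 mod 439.
Repeated squaring: 220^2≡110, 220^4≡247, 220^8≡427, 220^16≡144, 220^32≡103, 220^64≡73 (mod 439).
220^110 = 220^(64+32+8+4+2) ≡ 209 (mod 439).
Check: 209² = 43681 ≡ 220 (mod 439). The two roots are 209 and 230.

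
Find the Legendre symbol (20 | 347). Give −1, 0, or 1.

-1

Pull out 2^2: since 347 ≡ 3 (mod 8), (2/347) = -1, so (2/347)^2 = +1.
Reciprocity: 5 ≡ 1 and 347 ≡ 3 (mod 4), so (5/347) = +(347/5).
Reduce top mod 5: now compute (2/5).
Pull out 2: since 5 ≡ 5 (mod 8), (2/5) = -1.
Reached (1/5) = 1. Collecting the sign flips along the way, the symbol is -1.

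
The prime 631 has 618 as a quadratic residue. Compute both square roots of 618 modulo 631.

Since 631 ≡ 3 (mod 4), a square root of 618 is 618^((631+1)/4) = 618^158 mod 631.
Repeated squaring: 618^2≡169, 618^4≡166, 618^8≡423, 618^16≡356, 618^32≡536, 618^64≡191, 618^128≡514 (mod 631).
618^158 = 618^(128+16+8+4+2) ≡ 357 (mod 631).
Check: 357² = 127449 ≡ 618 (mod 631). The two roots are 274 and 357.

274, 357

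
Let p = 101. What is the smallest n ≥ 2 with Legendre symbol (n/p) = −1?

(2/101) = −1, so 2 is the smallest positive non-residue mod 101.

2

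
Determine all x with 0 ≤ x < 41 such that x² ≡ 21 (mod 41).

12, 29

41 ≡ 1 (mod 4), so we find a root by search.
Trying successive values, 12² = 144 ≡ 21 (mod 41). The other root is 41 − 12 = 29.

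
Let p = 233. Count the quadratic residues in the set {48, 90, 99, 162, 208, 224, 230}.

3

(48/233) = -1 → non-residue.
(90/233) = -1 → non-residue.
(99/233) = -1 → non-residue.
(162/233) = +1 → QR.
(208/233) = +1 → QR.
(224/233) = +1 → QR.
(230/233) = -1 → non-residue.
Total quadratic residues among the 7: 3.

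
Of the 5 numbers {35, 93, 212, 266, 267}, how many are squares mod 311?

(35/311) = +1 → QR.
(93/311) = -1 → non-residue.
(212/311) = +1 → QR.
(266/311) = -1 → non-residue.
(267/311) = +1 → QR.
Total quadratic residues among the 5: 3.

3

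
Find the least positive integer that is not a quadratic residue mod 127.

(2/127) = +1, so 2 is a residue.
(3/127) = −1, so 3 is the smallest positive non-residue mod 127.

3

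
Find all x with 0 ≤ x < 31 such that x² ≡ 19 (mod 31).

Since 31 ≡ 3 (mod 4), a square root of 19 is 19^((31+1)/4) = 19^8 mod 31.
Repeated squaring: 19^2≡20, 19^4≡28, 19^8≡9 (mod 31).
19^8 = 19^(8) ≡ 9 (mod 31).
Check: 9² = 81 ≡ 19 (mod 31). The two roots are 9 and 22.

9, 22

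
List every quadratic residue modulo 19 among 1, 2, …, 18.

Square k = 1,…,9 (k and 19−k give the same square):
1²=1, 2²=4, 3²=9, 4²=16, 5²≡6, 6²≡17, 7²≡11, 8²≡7, 9²≡5 (mod 19).
So the quadratic residues mod 19 are {1, 4, 5, 6, 7, 9, 11, 16, 17}.

1 4 5 6 7 9 11 16 17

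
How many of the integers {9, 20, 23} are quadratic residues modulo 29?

(9/29) = +1 → QR.
(20/29) = +1 → QR.
(23/29) = +1 → QR.
Total quadratic residues among the 3: 3.

3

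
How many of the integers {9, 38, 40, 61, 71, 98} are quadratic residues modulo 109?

4

(9/109) = +1 → QR.
(38/109) = +1 → QR.
(40/109) = -1 → non-residue.
(61/109) = +1 → QR.
(71/109) = +1 → QR.
(98/109) = -1 → non-residue.
Total quadratic residues among the 6: 4.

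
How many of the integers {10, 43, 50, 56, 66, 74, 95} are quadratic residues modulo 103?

3

(10/103) = -1 → non-residue.
(43/103) = -1 → non-residue.
(50/103) = +1 → QR.
(56/103) = +1 → QR.
(66/103) = +1 → QR.
(74/103) = -1 → non-residue.
(95/103) = -1 → non-residue.
Total quadratic residues among the 7: 3.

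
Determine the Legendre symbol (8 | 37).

Pull out 2^3: since 37 ≡ 5 (mod 8), (2/37) = -1, so (2/37)^3 = -1.
Reached (1/37) = 1. Collecting the sign flips along the way, the symbol is -1.

-1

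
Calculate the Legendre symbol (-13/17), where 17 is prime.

1

Euler's criterion: (-13/17) ≡ 4^8 (mod 17).
4^2 ≡ 16 (mod 17)
4^4 ≡ 1 (mod 17)
4^8 ≡ 1 (mod 17)
4^8 = 4^(8) ≡ 1 (mod 17).
Result is 1, so (-13/17) = 1.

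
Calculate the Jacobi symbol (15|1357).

Reciprocity: 15 ≡ 3 and 1357 ≡ 1 (mod 4), so (15/1357) = +(1357/15).
Reduce top mod 15: now compute (7/15).
Reciprocity: 7 ≡ 3 and 15 ≡ 3 (mod 4), so (7/15) = −(15/7).
Reduce top mod 7: now compute (1/7).
Reached (1/7) = 1. Collecting the sign flips along the way, the symbol is -1.

-1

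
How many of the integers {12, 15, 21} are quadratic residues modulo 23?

1

(12/23) = +1 → QR.
(15/23) = -1 → non-residue.
(21/23) = -1 → non-residue.
Total quadratic residues among the 3: 1.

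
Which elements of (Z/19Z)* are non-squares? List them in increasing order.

2 3 8 10 12 13 14 15 18

Square k = 1,…,9 (k and 19−k give the same square):
1²=1, 2²=4, 3²=9, 4²=16, 5²≡6, 6²≡17, 7²≡11, 8²≡7, 9²≡5 (mod 19).
The residues are {1, 4, 5, 6, 7, 9, 11, 16, 17}; the non-residues are the remaining 9 nonzero classes.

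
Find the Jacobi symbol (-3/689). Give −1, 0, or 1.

First reduce: -3 ≡ 686 (mod 689).
Pull out 2: since 689 ≡ 1 (mod 8), (2/689) = +1.
Reciprocity: 343 ≡ 3 and 689 ≡ 1 (mod 4), so (343/689) = +(689/343).
Reduce top mod 343: now compute (3/343).
Reciprocity: 3 ≡ 3 and 343 ≡ 3 (mod 4), so (3/343) = −(343/3).
Reduce top mod 3: now compute (1/3).
Reached (1/3) = 1. Collecting the sign flips along the way, the symbol is -1.

-1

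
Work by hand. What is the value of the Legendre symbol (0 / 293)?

0

Top reduces to 0: gcd > 1, so the symbol is 0.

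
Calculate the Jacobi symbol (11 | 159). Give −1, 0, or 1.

-1

Reciprocity: 11 ≡ 3 and 159 ≡ 3 (mod 4), so (11/159) = −(159/11).
Reduce top mod 11: now compute (5/11).
Reciprocity: 5 ≡ 1 and 11 ≡ 3 (mod 4), so (5/11) = +(11/5).
Reduce top mod 5: now compute (1/5).
Reached (1/5) = 1. Collecting the sign flips along the way, the symbol is -1.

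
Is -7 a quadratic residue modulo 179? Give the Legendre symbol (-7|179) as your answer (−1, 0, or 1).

Euler's criterion: (-7/179) ≡ 172^89 (mod 179).
172^2 ≡ 49 (mod 179)
172^4 ≡ 74 (mod 179)
172^8 ≡ 106 (mod 179)
172^16 ≡ 138 (mod 179)
172^32 ≡ 70 (mod 179)
172^64 ≡ 67 (mod 179)
172^89 = 172^(64+16+8+1) ≡ 1 (mod 179).
Result is 1, so (-7/179) = 1.

1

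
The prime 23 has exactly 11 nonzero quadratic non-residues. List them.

5,7,10,11,14,15,17,19,20,21,22

Square k = 1,…,11 (k and 23−k give the same square):
1²=1, 2²=4, 3²=9, 4²=16, 5²≡2, 6²≡13, 7²≡3, 8²≡18, 9²≡12, 10²≡8, 11²≡6 (mod 23).
The residues are {1, 2, 3, 4, 6, 8, 9, 12, 13, 16, 18}; the non-residues are the remaining 11 nonzero classes.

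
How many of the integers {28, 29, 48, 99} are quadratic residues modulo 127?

(28/127) = -1 → non-residue.
(29/127) = -1 → non-residue.
(48/127) = -1 → non-residue.
(99/127) = +1 → QR.
Total quadratic residues among the 4: 1.

1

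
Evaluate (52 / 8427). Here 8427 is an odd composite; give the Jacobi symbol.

1

Pull out 2^2: since 8427 ≡ 3 (mod 8), (2/8427) = -1, so (2/8427)^2 = +1.
Reciprocity: 13 ≡ 1 and 8427 ≡ 3 (mod 4), so (13/8427) = +(8427/13).
Reduce top mod 13: now compute (3/13).
Reciprocity: 3 ≡ 3 and 13 ≡ 1 (mod 4), so (3/13) = +(13/3).
Reduce top mod 3: now compute (1/3).
Reached (1/3) = 1. Collecting the sign flips along the way, the symbol is +1.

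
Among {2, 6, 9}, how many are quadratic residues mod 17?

(2/17) = +1 → QR.
(6/17) = -1 → non-residue.
(9/17) = +1 → QR.
Total quadratic residues among the 3: 2.

2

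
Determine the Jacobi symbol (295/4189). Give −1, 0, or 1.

0

Reciprocity: 295 ≡ 3 and 4189 ≡ 1 (mod 4), so (295/4189) = +(4189/295).
Reduce top mod 295: now compute (59/295).
Reciprocity: 59 ≡ 3 and 295 ≡ 3 (mod 4), so (59/295) = −(295/59).
Reduce top mod 59: now compute (0/59).
Top reduces to 0: gcd > 1, so the symbol is 0.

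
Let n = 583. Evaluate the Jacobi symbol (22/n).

Pull out 2: since 583 ≡ 7 (mod 8), (2/583) = +1.
Reciprocity: 11 ≡ 3 and 583 ≡ 3 (mod 4), so (11/583) = −(583/11).
Reduce top mod 11: now compute (0/11).
Top reduces to 0: gcd > 1, so the symbol is 0.

0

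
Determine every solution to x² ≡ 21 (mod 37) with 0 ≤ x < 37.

13, 24

37 ≡ 1 (mod 4), so we find a root by search.
Trying successive values, 13² = 169 ≡ 21 (mod 37). The other root is 37 − 13 = 24.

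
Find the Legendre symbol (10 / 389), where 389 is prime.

-1

Pull out 2: since 389 ≡ 5 (mod 8), (2/389) = -1.
Reciprocity: 5 ≡ 1 and 389 ≡ 1 (mod 4), so (5/389) = +(389/5).
Reduce top mod 5: now compute (4/5).
Pull out 2^2: since 5 ≡ 5 (mod 8), (2/5) = -1, so (2/5)^2 = +1.
Reached (1/5) = 1. Collecting the sign flips along the way, the symbol is -1.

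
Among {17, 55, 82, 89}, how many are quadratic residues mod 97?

1

(17/97) = -1 → non-residue.
(55/97) = -1 → non-residue.
(82/97) = -1 → non-residue.
(89/97) = +1 → QR.
Total quadratic residues among the 4: 1.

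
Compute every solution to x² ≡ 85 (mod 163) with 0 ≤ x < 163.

Since 163 ≡ 3 (mod 4), a square root of 85 is 85^((163+1)/4) = 85^41 mod 163.
Repeated squaring: 85^2≡53, 85^4≡38, 85^8≡140, 85^16≡40, 85^32≡133 (mod 163).
85^41 = 85^(32+8+1) ≡ 133 (mod 163).
Check: 133² = 17689 ≡ 85 (mod 163). The two roots are 30 and 133.

30, 133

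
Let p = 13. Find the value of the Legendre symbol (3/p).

1

Euler's criterion: (3/13) ≡ 3^6 (mod 13).
3^2 ≡ 9 (mod 13)
3^4 ≡ 3 (mod 13)
3^6 = 3^(4+2) ≡ 1 (mod 13).
Result is 1, so (3/13) = 1.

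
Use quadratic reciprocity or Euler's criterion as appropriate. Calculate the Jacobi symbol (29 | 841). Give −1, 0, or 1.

Reciprocity: 29 ≡ 1 and 841 ≡ 1 (mod 4), so (29/841) = +(841/29).
Reduce top mod 29: now compute (0/29).
Top reduces to 0: gcd > 1, so the symbol is 0.

0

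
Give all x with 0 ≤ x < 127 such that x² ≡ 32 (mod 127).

63, 64

Since 127 ≡ 3 (mod 4), a square root of 32 is 32^((127+1)/4) = 32^32 mod 127.
Repeated squaring: 32^2≡8, 32^4≡64, 32^8≡32, 32^16≡8, 32^32≡64 (mod 127).
32^32 = 32^(32) ≡ 64 (mod 127).
Check: 64² = 4096 ≡ 32 (mod 127). The two roots are 63 and 64.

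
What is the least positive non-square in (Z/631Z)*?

(2/631) = +1, so 2 is a residue.
(3/631) = −1, so 3 is the smallest positive non-residue mod 631.

3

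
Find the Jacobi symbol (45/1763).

Reciprocity: 45 ≡ 1 and 1763 ≡ 3 (mod 4), so (45/1763) = +(1763/45).
Reduce top mod 45: now compute (8/45).
Pull out 2^3: since 45 ≡ 5 (mod 8), (2/45) = -1, so (2/45)^3 = -1.
Reached (1/45) = 1. Collecting the sign flips along the way, the symbol is -1.

-1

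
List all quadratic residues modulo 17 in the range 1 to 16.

1,2,4,8,9,13,15,16

Square k = 1,…,8 (k and 17−k give the same square):
1²=1, 2²=4, 3²=9, 4²=16, 5²≡8, 6²≡2, 7²≡15, 8²≡13 (mod 17).
So the quadratic residues mod 17 are {1, 2, 4, 8, 9, 13, 15, 16}.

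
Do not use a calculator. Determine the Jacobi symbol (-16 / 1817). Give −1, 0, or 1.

First reduce: -16 ≡ 1801 (mod 1817).
Reciprocity: 1801 ≡ 1 and 1817 ≡ 1 (mod 4), so (1801/1817) = +(1817/1801).
Reduce top mod 1801: now compute (16/1801).
Pull out 2^4: since 1801 ≡ 1 (mod 8), (2/1801) = +1, so (2/1801)^4 = +1.
Reached (1/1801) = 1. Collecting the sign flips along the way, the symbol is +1.

1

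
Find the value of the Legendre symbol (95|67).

First reduce: 95 ≡ 28 (mod 67).
Pull out 2^2: since 67 ≡ 3 (mod 8), (2/67) = -1, so (2/67)^2 = +1.
Reciprocity: 7 ≡ 3 and 67 ≡ 3 (mod 4), so (7/67) = −(67/7).
Reduce top mod 7: now compute (4/7).
Pull out 2^2: since 7 ≡ 7 (mod 8), (2/7) = +1, so (2/7)^2 = +1.
Reached (1/7) = 1. Collecting the sign flips along the way, the symbol is -1.

-1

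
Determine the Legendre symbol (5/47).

-1

Reciprocity: 5 ≡ 1 and 47 ≡ 3 (mod 4), so (5/47) = +(47/5).
Reduce top mod 5: now compute (2/5).
Pull out 2: since 5 ≡ 5 (mod 8), (2/5) = -1.
Reached (1/5) = 1. Collecting the sign flips along the way, the symbol is -1.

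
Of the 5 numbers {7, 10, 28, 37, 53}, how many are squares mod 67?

2

(7/67) = -1 → non-residue.
(10/67) = +1 → QR.
(28/67) = -1 → non-residue.
(37/67) = +1 → QR.
(53/67) = -1 → non-residue.
Total quadratic residues among the 5: 2.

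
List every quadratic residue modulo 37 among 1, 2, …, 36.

1,3,4,7,9,10,11,12,16,21,25,26,27,28,30,33,34,36

Square k = 1,…,18 (k and 37−k give the same square):
1²=1, 2²=4, 3²=9, 4²=16, 5²=25, 6²=36, 7²≡12, 8²≡27, 9²≡7, 10²≡26, 11²≡10, 12²≡33, 13²≡21, 14²≡11, 15²≡3, 16²≡34, 17²≡30, 18²≡28 (mod 37).
So the quadratic residues mod 37 are {1, 3, 4, 7, 9, 10, 11, 12, 16, 21, 25, 26, 27, 28, 30, 33, 34, 36}.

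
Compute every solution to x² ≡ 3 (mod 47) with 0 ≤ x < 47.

Since 47 ≡ 3 (mod 4), a square root of 3 is 3^((47+1)/4) = 3^12 mod 47.
Repeated squaring: 3^2≡9, 3^4≡34, 3^8≡28 (mod 47).
3^12 = 3^(8+4) ≡ 12 (mod 47).
Check: 12² = 144 ≡ 3 (mod 47). The two roots are 12 and 35.

12, 35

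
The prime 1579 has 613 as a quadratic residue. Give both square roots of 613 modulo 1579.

452, 1127

Since 1579 ≡ 3 (mod 4), a square root of 613 is 613^((1579+1)/4) = 613^395 mod 1579.
Repeated squaring: 613^2≡1546, 613^4≡1089, 613^8≡92, 613^16≡569, 613^32≡66, 613^64≡1198, 613^128≡1472, 613^256≡396 (mod 1579).
613^395 = 613^(256+128+8+2+1) ≡ 1127 (mod 1579).
Check: 1127² = 1270129 ≡ 613 (mod 1579). The two roots are 452 and 1127.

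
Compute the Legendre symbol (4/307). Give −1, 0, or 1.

1

Euler's criterion: (4/307) ≡ 4^153 (mod 307).
4^2 ≡ 16 (mod 307)
4^4 ≡ 256 (mod 307)
4^8 ≡ 145 (mod 307)
4^16 ≡ 149 (mod 307)
4^32 ≡ 97 (mod 307)
4^64 ≡ 199 (mod 307)
4^128 ≡ 305 (mod 307)
4^153 = 4^(128+16+8+1) ≡ 1 (mod 307).
Result is 1, so (4/307) = 1.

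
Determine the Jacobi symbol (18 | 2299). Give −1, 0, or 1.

Pull out 2: since 2299 ≡ 3 (mod 8), (2/2299) = -1.
Reciprocity: 9 ≡ 1 and 2299 ≡ 3 (mod 4), so (9/2299) = +(2299/9).
Reduce top mod 9: now compute (4/9).
Pull out 2^2: since 9 ≡ 1 (mod 8), (2/9) = +1, so (2/9)^2 = +1.
Reached (1/9) = 1. Collecting the sign flips along the way, the symbol is -1.

-1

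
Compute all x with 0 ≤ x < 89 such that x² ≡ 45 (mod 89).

32, 57

89 ≡ 1 (mod 4), so we find a root by search.
Trying successive values, 32² = 1024 ≡ 45 (mod 89). The other root is 89 − 32 = 57.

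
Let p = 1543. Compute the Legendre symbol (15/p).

1

Reciprocity: 15 ≡ 3 and 1543 ≡ 3 (mod 4), so (15/1543) = −(1543/15).
Reduce top mod 15: now compute (13/15).
Reciprocity: 13 ≡ 1 and 15 ≡ 3 (mod 4), so (13/15) = +(15/13).
Reduce top mod 13: now compute (2/13).
Pull out 2: since 13 ≡ 5 (mod 8), (2/13) = -1.
Reached (1/13) = 1. Collecting the sign flips along the way, the symbol is +1.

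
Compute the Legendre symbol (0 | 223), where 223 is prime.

0

Top reduces to 0: gcd > 1, so the symbol is 0.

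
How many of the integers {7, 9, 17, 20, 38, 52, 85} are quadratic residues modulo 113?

4

(7/113) = +1 → QR.
(9/113) = +1 → QR.
(17/113) = -1 → non-residue.
(20/113) = -1 → non-residue.
(38/113) = -1 → non-residue.
(52/113) = +1 → QR.
(85/113) = +1 → QR.
Total quadratic residues among the 7: 4.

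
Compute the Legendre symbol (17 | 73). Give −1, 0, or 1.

-1

Euler's criterion: (17/73) ≡ 17^36 (mod 73).
17^2 ≡ 70 (mod 73)
17^4 ≡ 9 (mod 73)
17^8 ≡ 8 (mod 73)
17^16 ≡ 64 (mod 73)
17^32 ≡ 8 (mod 73)
17^36 = 17^(32+4) ≡ 72 (mod 73).
Result is 72 ≡ −1, so (17/73) = −1.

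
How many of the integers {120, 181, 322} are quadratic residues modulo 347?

(120/347) = +1 → QR.
(181/347) = +1 → QR.
(322/347) = -1 → non-residue.
Total quadratic residues among the 3: 2.

2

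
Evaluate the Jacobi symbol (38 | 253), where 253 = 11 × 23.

Pull out 2: since 253 ≡ 5 (mod 8), (2/253) = -1.
Reciprocity: 19 ≡ 3 and 253 ≡ 1 (mod 4), so (19/253) = +(253/19).
Reduce top mod 19: now compute (6/19).
Pull out 2: since 19 ≡ 3 (mod 8), (2/19) = -1.
Reciprocity: 3 ≡ 3 and 19 ≡ 3 (mod 4), so (3/19) = −(19/3).
Reduce top mod 3: now compute (1/3).
Reached (1/3) = 1. Collecting the sign flips along the way, the symbol is -1.

-1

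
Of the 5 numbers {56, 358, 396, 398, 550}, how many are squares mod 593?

(56/593) = -1 → non-residue.
(358/593) = +1 → QR.
(396/593) = -1 → non-residue.
(398/593) = -1 → non-residue.
(550/593) = -1 → non-residue.
Total quadratic residues among the 5: 1.

1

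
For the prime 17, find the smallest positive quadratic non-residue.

(2/17) = +1, so 2 is a residue.
(3/17) = −1, so 3 is the smallest positive non-residue mod 17.

3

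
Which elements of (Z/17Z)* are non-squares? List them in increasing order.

Square k = 1,…,8 (k and 17−k give the same square):
1²=1, 2²=4, 3²=9, 4²=16, 5²≡8, 6²≡2, 7²≡15, 8²≡13 (mod 17).
The residues are {1, 2, 4, 8, 9, 13, 15, 16}; the non-residues are the remaining 8 nonzero classes.

3,5,6,7,10,11,12,14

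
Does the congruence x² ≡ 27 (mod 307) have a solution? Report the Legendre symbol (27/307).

Euler's criterion: (27/307) ≡ 27^153 (mod 307).
27^2 ≡ 115 (mod 307)
27^4 ≡ 24 (mod 307)
27^8 ≡ 269 (mod 307)
27^16 ≡ 216 (mod 307)
27^32 ≡ 299 (mod 307)
27^64 ≡ 64 (mod 307)
27^128 ≡ 105 (mod 307)
27^153 = 27^(128+16+8+1) ≡ 306 (mod 307).
Result is 306 ≡ −1, so (27/307) = −1.

-1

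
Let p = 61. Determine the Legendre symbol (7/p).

Euler's criterion: (7/61) ≡ 7^30 (mod 61).
7^2 ≡ 49 (mod 61)
7^4 ≡ 22 (mod 61)
7^8 ≡ 57 (mod 61)
7^16 ≡ 16 (mod 61)
7^30 = 7^(16+8+4+2) ≡ 60 (mod 61).
Result is 60 ≡ −1, so (7/61) = −1.

-1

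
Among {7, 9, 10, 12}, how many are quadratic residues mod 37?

(7/37) = +1 → QR.
(9/37) = +1 → QR.
(10/37) = +1 → QR.
(12/37) = +1 → QR.
Total quadratic residues among the 4: 4.

4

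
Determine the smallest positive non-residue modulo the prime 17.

(2/17) = +1, so 2 is a residue.
(3/17) = −1, so 3 is the smallest positive non-residue mod 17.

3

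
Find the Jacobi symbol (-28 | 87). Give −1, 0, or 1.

First reduce: -28 ≡ 59 (mod 87).
Reciprocity: 59 ≡ 3 and 87 ≡ 3 (mod 4), so (59/87) = −(87/59).
Reduce top mod 59: now compute (28/59).
Pull out 2^2: since 59 ≡ 3 (mod 8), (2/59) = -1, so (2/59)^2 = +1.
Reciprocity: 7 ≡ 3 and 59 ≡ 3 (mod 4), so (7/59) = −(59/7).
Reduce top mod 7: now compute (3/7).
Reciprocity: 3 ≡ 3 and 7 ≡ 3 (mod 4), so (3/7) = −(7/3).
Reduce top mod 3: now compute (1/3).
Reached (1/3) = 1. Collecting the sign flips along the way, the symbol is -1.

-1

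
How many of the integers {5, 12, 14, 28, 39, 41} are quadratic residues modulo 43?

2

(5/43) = -1 → non-residue.
(12/43) = -1 → non-residue.
(14/43) = +1 → QR.
(28/43) = -1 → non-residue.
(39/43) = -1 → non-residue.
(41/43) = +1 → QR.
Total quadratic residues among the 6: 2.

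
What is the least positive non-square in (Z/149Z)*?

2

(2/149) = −1, so 2 is the smallest positive non-residue mod 149.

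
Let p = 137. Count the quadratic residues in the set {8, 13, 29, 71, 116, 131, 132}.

(8/137) = +1 → QR.
(13/137) = -1 → non-residue.
(29/137) = -1 → non-residue.
(71/137) = -1 → non-residue.
(116/137) = -1 → non-residue.
(131/137) = -1 → non-residue.
(132/137) = -1 → non-residue.
Total quadratic residues among the 7: 1.

1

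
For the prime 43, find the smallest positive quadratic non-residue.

(2/43) = −1, so 2 is the smallest positive non-residue mod 43.

2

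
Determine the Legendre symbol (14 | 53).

-1

Pull out 2: since 53 ≡ 5 (mod 8), (2/53) = -1.
Reciprocity: 7 ≡ 3 and 53 ≡ 1 (mod 4), so (7/53) = +(53/7).
Reduce top mod 7: now compute (4/7).
Pull out 2^2: since 7 ≡ 7 (mod 8), (2/7) = +1, so (2/7)^2 = +1.
Reached (1/7) = 1. Collecting the sign flips along the way, the symbol is -1.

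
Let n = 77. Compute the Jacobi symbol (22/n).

0

Pull out 2: since 77 ≡ 5 (mod 8), (2/77) = -1.
Reciprocity: 11 ≡ 3 and 77 ≡ 1 (mod 4), so (11/77) = +(77/11).
Reduce top mod 11: now compute (0/11).
Top reduces to 0: gcd > 1, so the symbol is 0.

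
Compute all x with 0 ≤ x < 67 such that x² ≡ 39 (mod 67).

Since 67 ≡ 3 (mod 4), a square root of 39 is 39^((67+1)/4) = 39^17 mod 67.
Repeated squaring: 39^2≡47, 39^4≡65, 39^8≡4, 39^16≡16 (mod 67).
39^17 = 39^(16+1) ≡ 21 (mod 67).
Check: 21² = 441 ≡ 39 (mod 67). The two roots are 21 and 46.

21, 46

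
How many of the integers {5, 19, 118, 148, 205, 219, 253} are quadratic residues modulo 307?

4

(5/307) = -1 → non-residue.
(19/307) = +1 → QR.
(118/307) = +1 → QR.
(148/307) = +1 → QR.
(205/307) = -1 → non-residue.
(219/307) = +1 → QR.
(253/307) = -1 → non-residue.
Total quadratic residues among the 7: 4.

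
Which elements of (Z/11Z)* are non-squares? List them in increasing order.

Square k = 1,…,5 (k and 11−k give the same square):
1²=1, 2²=4, 3²=9, 4²≡5, 5²≡3 (mod 11).
The residues are {1, 3, 4, 5, 9}; the non-residues are the remaining 5 nonzero classes.

2 6 7 8 10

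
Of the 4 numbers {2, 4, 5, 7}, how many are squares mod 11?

2

(2/11) = -1 → non-residue.
(4/11) = +1 → QR.
(5/11) = +1 → QR.
(7/11) = -1 → non-residue.
Total quadratic residues among the 4: 2.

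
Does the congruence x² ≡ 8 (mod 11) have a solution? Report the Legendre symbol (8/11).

Pull out 2^3: since 11 ≡ 3 (mod 8), (2/11) = -1, so (2/11)^3 = -1.
Reached (1/11) = 1. Collecting the sign flips along the way, the symbol is -1.

-1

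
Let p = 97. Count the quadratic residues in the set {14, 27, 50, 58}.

(14/97) = -1 → non-residue.
(27/97) = +1 → QR.
(50/97) = +1 → QR.
(58/97) = -1 → non-residue.
Total quadratic residues among the 4: 2.

2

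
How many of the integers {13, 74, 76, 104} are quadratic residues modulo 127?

(13/127) = +1 → QR.
(74/127) = +1 → QR.
(76/127) = +1 → QR.
(104/127) = +1 → QR.
Total quadratic residues among the 4: 4.

4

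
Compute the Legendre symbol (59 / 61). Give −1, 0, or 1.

Euler's criterion: (59/61) ≡ 59^30 (mod 61).
59^2 ≡ 4 (mod 61)
59^4 ≡ 16 (mod 61)
59^8 ≡ 12 (mod 61)
59^16 ≡ 22 (mod 61)
59^30 = 59^(16+8+4+2) ≡ 60 (mod 61).
Result is 60 ≡ −1, so (59/61) = −1.

-1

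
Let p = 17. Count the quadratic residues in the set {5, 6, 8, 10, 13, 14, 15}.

(5/17) = -1 → non-residue.
(6/17) = -1 → non-residue.
(8/17) = +1 → QR.
(10/17) = -1 → non-residue.
(13/17) = +1 → QR.
(14/17) = -1 → non-residue.
(15/17) = +1 → QR.
Total quadratic residues among the 7: 3.

3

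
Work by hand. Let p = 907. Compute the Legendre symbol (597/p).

Reciprocity: 597 ≡ 1 and 907 ≡ 3 (mod 4), so (597/907) = +(907/597).
Reduce top mod 597: now compute (310/597).
Pull out 2: since 597 ≡ 5 (mod 8), (2/597) = -1.
Reciprocity: 155 ≡ 3 and 597 ≡ 1 (mod 4), so (155/597) = +(597/155).
Reduce top mod 155: now compute (132/155).
Pull out 2^2: since 155 ≡ 3 (mod 8), (2/155) = -1, so (2/155)^2 = +1.
Reciprocity: 33 ≡ 1 and 155 ≡ 3 (mod 4), so (33/155) = +(155/33).
Reduce top mod 33: now compute (23/33).
Reciprocity: 23 ≡ 3 and 33 ≡ 1 (mod 4), so (23/33) = +(33/23).
Reduce top mod 23: now compute (10/23).
Pull out 2: since 23 ≡ 7 (mod 8), (2/23) = +1.
Reciprocity: 5 ≡ 1 and 23 ≡ 3 (mod 4), so (5/23) = +(23/5).
Reduce top mod 5: now compute (3/5).
Reciprocity: 3 ≡ 3 and 5 ≡ 1 (mod 4), so (3/5) = +(5/3).
Reduce top mod 3: now compute (2/3).
Pull out 2: since 3 ≡ 3 (mod 8), (2/3) = -1.
Reached (1/3) = 1. Collecting the sign flips along the way, the symbol is +1.

1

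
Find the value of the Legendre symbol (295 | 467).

Reciprocity: 295 ≡ 3 and 467 ≡ 3 (mod 4), so (295/467) = −(467/295).
Reduce top mod 295: now compute (172/295).
Pull out 2^2: since 295 ≡ 7 (mod 8), (2/295) = +1, so (2/295)^2 = +1.
Reciprocity: 43 ≡ 3 and 295 ≡ 3 (mod 4), so (43/295) = −(295/43).
Reduce top mod 43: now compute (37/43).
Reciprocity: 37 ≡ 1 and 43 ≡ 3 (mod 4), so (37/43) = +(43/37).
Reduce top mod 37: now compute (6/37).
Pull out 2: since 37 ≡ 5 (mod 8), (2/37) = -1.
Reciprocity: 3 ≡ 3 and 37 ≡ 1 (mod 4), so (3/37) = +(37/3).
Reduce top mod 3: now compute (1/3).
Reached (1/3) = 1. Collecting the sign flips along the way, the symbol is -1.

-1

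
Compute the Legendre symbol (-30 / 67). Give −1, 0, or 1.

1

First reduce: -30 ≡ 37 (mod 67).
Reciprocity: 37 ≡ 1 and 67 ≡ 3 (mod 4), so (37/67) = +(67/37).
Reduce top mod 37: now compute (30/37).
Pull out 2: since 37 ≡ 5 (mod 8), (2/37) = -1.
Reciprocity: 15 ≡ 3 and 37 ≡ 1 (mod 4), so (15/37) = +(37/15).
Reduce top mod 15: now compute (7/15).
Reciprocity: 7 ≡ 3 and 15 ≡ 3 (mod 4), so (7/15) = −(15/7).
Reduce top mod 7: now compute (1/7).
Reached (1/7) = 1. Collecting the sign flips along the way, the symbol is +1.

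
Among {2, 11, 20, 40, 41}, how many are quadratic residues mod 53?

2

(2/53) = -1 → non-residue.
(11/53) = +1 → QR.
(20/53) = -1 → non-residue.
(40/53) = +1 → QR.
(41/53) = -1 → non-residue.
Total quadratic residues among the 5: 2.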